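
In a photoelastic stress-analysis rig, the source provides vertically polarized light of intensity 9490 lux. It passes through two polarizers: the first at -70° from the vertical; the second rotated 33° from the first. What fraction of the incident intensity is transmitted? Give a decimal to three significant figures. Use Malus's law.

By Malus's law, I₁ = 9490 lux · cos²(70°) = 1110 lux.
I₂ = I₁ · cos²(33°) = 1110 · 0.7034 = 780.8 lux.
Transmitted fraction = 0.08228.

I/I₀ ≈ 0.0823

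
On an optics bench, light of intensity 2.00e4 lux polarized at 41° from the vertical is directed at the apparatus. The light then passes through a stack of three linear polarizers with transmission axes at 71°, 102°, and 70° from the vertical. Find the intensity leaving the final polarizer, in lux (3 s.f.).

I₁ = 2.00e4 lux · cos²(30°) = 1.5e+04 lux.
I₂ = I₁ · cos²(31°) = 1.5e+04 · 0.7347 = 1.102e+04 lux.
I₃ = I₂ · cos²(32°) = 1.102e+04 · 0.7192 = 7926 lux.

I ≈ 7930 lux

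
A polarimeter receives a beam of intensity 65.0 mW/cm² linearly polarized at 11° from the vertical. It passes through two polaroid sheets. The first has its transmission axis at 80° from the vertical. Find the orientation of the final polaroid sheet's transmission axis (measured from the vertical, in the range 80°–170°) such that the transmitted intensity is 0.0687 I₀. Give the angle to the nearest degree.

I₁ = I₀ cos²(80° − 11°) = I₀ cos²(69°) = 0.1284 I₀.
Need I₂/I₀ = 0.0687, so cos²(θ − 80°) = 0.0687 / 0.1284 = 0.5349.
θ − 80° = arccos(√0.5349) = 43.0°, giving θ ≈ 80 + 43.0 = 123.0°.

θ ≈ 123°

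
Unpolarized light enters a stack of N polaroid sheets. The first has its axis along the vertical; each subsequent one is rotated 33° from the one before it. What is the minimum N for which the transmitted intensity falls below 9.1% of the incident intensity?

N = 6

First polarizer halves the unpolarized light: factor 1/2.
Each further stage multiplies by cos²(33°) = 0.7034.
After N polarizers: T = 0.5·0.7034^(N−1). Require T < 0.091 ⇒ N−1 > ln(0.091/0.5)/ln(0.7034) = 4.84, so N−1 ≥ 5 and N = 6.
Check: N=6 gives T = 0.08608 < 0.091; N=5 gives T = 0.1224.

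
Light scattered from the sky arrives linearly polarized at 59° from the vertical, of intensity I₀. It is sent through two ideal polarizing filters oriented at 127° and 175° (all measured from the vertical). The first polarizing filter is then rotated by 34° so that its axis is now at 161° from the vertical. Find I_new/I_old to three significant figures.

I_new/I_old ≈ 0.648

Before rotation:
By Malus's law, I₁ = I₀ cos²(127° − 59°) = I₀ cos²(68°) = 0.1403 I₀.
I₂ = I₁ cos²(175° − 127°) = 0.1403 I₀ · cos²(48°) = 0.06283 I₀.
After rotation:
I₁ = I₀ cos²(161° − 59°) = I₀ cos²(78°) = 0.04323 I₀.
I₂ = I₁ cos²(175° − 161°) = 0.04323 I₀ · cos²(14°) = 0.0407 I₀.
Ratio = 0.0407 / 0.06283 = 0.6477.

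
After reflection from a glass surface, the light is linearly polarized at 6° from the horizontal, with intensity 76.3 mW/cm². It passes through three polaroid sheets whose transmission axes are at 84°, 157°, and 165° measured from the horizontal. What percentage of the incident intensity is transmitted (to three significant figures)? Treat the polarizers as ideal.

≈ 0.362%

By Malus's law, I₁ = 76.3 mW/cm² · cos²(78°) = 3.298 mW/cm².
I₂ = I₁ · cos²(73°) = 3.298 · 0.08548 = 0.2819 mW/cm².
I₃ = I₂ · cos²(8°) = 0.2819 · 0.9806 = 0.2765 mW/cm².
That is 0.3624% of the incident intensity.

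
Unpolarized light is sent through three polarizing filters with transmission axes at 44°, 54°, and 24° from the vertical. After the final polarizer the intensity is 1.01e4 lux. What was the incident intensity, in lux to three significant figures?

I₀ ≈ 2.78e4 lux

Unpolarized light through the first polarizer → I₁ = ½ I₀, now polarized at 44°.
I₂ = I₁ cos²(54° − 44°) = 0.5 I₀ · cos²(10°) = 0.4849 I₀.
I₃ = I₂ cos²(24° − 54°) = 0.4849 I₀ · cos²(30°) = 0.3637 I₀.
So 1.01e4 lux = 0.3637 I₀, giving I₀ = 1.01e4/0.3637 = 2.777e+04 lux.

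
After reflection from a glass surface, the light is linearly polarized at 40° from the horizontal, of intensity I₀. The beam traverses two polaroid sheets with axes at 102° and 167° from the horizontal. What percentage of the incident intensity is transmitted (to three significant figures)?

≈ 3.94%

I₁ = I₀ cos²(102° − 40°) = I₀ cos²(62°) = 0.2204 I₀.
I₂ = I₁ cos²(167° − 102°) = 0.2204 I₀ · cos²(65°) = 0.03937 I₀.
That is 3.937% of the incident intensity.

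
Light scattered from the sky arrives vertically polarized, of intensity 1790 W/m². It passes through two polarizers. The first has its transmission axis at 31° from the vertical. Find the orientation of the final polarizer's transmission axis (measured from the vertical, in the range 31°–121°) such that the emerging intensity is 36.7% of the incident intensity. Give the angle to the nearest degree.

I₁ = I₀ cos²(31° − 0°) = I₀ cos²(31°) = 0.7347 I₀.
Need I₂/I₀ = 0.367, so cos²(θ − 31°) = 0.367 / 0.7347 = 0.4995.
θ − 31° = arccos(√0.4995) = 45.0°, giving θ ≈ 31 + 45.0 = 76.0°.

θ ≈ 76°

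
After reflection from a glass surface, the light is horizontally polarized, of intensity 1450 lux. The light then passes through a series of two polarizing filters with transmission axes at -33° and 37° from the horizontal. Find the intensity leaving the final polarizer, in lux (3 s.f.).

I ≈ 119 lux

I₁ = 1450 lux · cos²(33°) = 1020 lux.
I₂ = I₁ · cos²(70°) = 1020 · 0.117 = 119.3 lux.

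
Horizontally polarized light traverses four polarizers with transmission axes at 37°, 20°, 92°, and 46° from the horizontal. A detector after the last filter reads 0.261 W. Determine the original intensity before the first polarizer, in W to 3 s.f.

I₀ ≈ 9.71 W

By Malus's law, I₁ = I₀ cos²(37° − 0°) = I₀ cos²(37°) = 0.6378 I₀.
I₂ = I₁ cos²(20° − 37°) = 0.6378 I₀ · cos²(17°) = 0.5833 I₀.
I₃ = I₂ cos²(92° − 20°) = 0.5833 I₀ · cos²(72°) = 0.0557 I₀.
I₄ = I₃ cos²(46° − 92°) = 0.0557 I₀ · cos²(46°) = 0.02688 I₀.
So 0.261 W = 0.02688 I₀, giving I₀ = 0.261/0.02688 = 9.711 W.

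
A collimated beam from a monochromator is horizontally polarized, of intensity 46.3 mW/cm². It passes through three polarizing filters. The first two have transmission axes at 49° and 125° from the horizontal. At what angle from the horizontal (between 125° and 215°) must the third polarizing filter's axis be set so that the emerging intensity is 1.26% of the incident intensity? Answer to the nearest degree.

By Malus's law, I₁ = I₀ cos²(49° − 0°) = I₀ cos²(49°) = 0.4304 I₀.
I₂ = I₁ cos²(125° − 49°) = 0.4304 I₀ · cos²(76°) = 0.02519 I₀.
Need I₃/I₀ = 0.0126, so cos²(θ − 125°) = 0.0126 / 0.02519 = 0.5002.
θ − 125° = arccos(√0.5002) = 45.0°, giving θ ≈ 125 + 45.0 = 170.0°.

θ ≈ 170°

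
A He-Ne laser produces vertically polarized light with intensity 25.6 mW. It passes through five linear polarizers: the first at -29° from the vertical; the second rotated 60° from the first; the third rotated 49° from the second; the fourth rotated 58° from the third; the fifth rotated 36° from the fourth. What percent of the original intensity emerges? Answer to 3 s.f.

≈ 1.51%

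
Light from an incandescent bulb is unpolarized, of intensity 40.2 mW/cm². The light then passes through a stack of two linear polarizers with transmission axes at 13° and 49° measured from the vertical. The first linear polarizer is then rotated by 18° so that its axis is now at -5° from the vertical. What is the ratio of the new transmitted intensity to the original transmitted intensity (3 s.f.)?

I_new/I_old ≈ 0.528

Before rotation:
Unpolarized light through the first polarizer → I₁ = ½ I₀, now polarized at 13°.
I₂ = I₁ cos²(49° − 13°) = 0.5 I₀ · cos²(36°) = 0.3273 I₀.
After rotation:
Unpolarized light through the first polarizer → I₁ = ½ I₀, now polarized at -5°.
I₂ = I₁ cos²(49° + 5°) = 0.5 I₀ · cos²(54°) = 0.1727 I₀.
Ratio = 0.1727 / 0.3273 = 0.5279.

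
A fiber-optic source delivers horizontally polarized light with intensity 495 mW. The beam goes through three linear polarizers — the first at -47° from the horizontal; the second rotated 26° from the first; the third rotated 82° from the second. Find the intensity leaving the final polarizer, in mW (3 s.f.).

I ≈ 3.60 mW

By Malus's law, I₁ = 495 mW · cos²(47°) = 230.2 mW.
I₂ = I₁ · cos²(26°) = 230.2 · 0.8078 = 186 mW.
I₃ = I₂ · cos²(82°) = 186 · 0.01937 = 3.602 mW.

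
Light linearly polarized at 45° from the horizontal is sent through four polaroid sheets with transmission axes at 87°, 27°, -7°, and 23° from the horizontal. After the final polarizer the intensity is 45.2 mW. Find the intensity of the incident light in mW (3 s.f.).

I₀ ≈ 635 mW

By Malus's law, I₁ = I₀ cos²(87° − 45°) = I₀ cos²(42°) = 0.5523 I₀.
I₂ = I₁ cos²(27° − 87°) = 0.5523 I₀ · cos²(60°) = 0.1381 I₀.
I₃ = I₂ cos²(-7° − 27°) = 0.1381 I₀ · cos²(34°) = 0.09489 I₀.
I₄ = I₃ cos²(23° + 7°) = 0.09489 I₀ · cos²(30°) = 0.07117 I₀.
So 45.2 mW = 0.07117 I₀, giving I₀ = 45.2/0.07117 = 635.1 mW.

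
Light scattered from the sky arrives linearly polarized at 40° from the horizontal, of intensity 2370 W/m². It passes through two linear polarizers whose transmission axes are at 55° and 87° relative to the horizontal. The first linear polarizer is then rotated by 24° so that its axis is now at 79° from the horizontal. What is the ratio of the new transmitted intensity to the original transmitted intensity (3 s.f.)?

I_new/I_old ≈ 0.883

Before rotation:
I₁ = I₀ cos²(55° − 40°) = I₀ cos²(15°) = 0.933 I₀.
I₂ = I₁ cos²(87° − 55°) = 0.933 I₀ · cos²(32°) = 0.671 I₀.
After rotation:
I₁ = I₀ cos²(79° − 40°) = I₀ cos²(39°) = 0.604 I₀.
I₂ = I₁ cos²(87° − 79°) = 0.604 I₀ · cos²(8°) = 0.5923 I₀.
Ratio = 0.5923 / 0.671 = 0.8826.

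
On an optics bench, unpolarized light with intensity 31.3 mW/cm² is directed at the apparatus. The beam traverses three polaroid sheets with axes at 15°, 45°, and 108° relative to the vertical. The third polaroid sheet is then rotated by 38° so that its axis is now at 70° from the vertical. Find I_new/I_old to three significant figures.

I_new/I_old ≈ 3.99

Before rotation:
Unpolarized light through the first polarizer → I₁ = ½ I₀, now polarized at 15°.
I₂ = I₁ cos²(45° − 15°) = 0.5 I₀ · cos²(30°) = 0.375 I₀.
I₃ = I₂ cos²(108° − 45°) = 0.375 I₀ · cos²(63°) = 0.07729 I₀.
After rotation:
Unpolarized light through the first polarizer → I₁ = ½ I₀, now polarized at 15°.
I₂ = I₁ cos²(45° − 15°) = 0.5 I₀ · cos²(30°) = 0.375 I₀.
I₃ = I₂ cos²(70° − 45°) = 0.375 I₀ · cos²(25°) = 0.308 I₀.
Ratio = 0.308 / 0.07729 = 3.985.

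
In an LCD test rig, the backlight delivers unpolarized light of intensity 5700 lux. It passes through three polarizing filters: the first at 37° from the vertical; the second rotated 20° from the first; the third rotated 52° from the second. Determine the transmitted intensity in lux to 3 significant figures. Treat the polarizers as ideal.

I ≈ 954 lux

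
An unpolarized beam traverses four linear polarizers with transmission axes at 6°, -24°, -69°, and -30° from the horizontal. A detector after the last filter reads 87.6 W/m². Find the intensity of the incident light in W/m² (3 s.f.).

Unpolarized light through the first polarizer → I₁ = ½ I₀, now polarized at 6°.
I₂ = I₁ cos²(-24° − 6°) = 0.5 I₀ · cos²(30°) = 0.375 I₀.
I₃ = I₂ cos²(-69° + 24°) = 0.375 I₀ · cos²(45°) = 0.1875 I₀.
I₄ = I₃ cos²(-30° + 69°) = 0.1875 I₀ · cos²(39°) = 0.1132 I₀.
So 87.6 W/m² = 0.1132 I₀, giving I₀ = 87.6/0.1132 = 773.6 W/m².

I₀ ≈ 774 W/m²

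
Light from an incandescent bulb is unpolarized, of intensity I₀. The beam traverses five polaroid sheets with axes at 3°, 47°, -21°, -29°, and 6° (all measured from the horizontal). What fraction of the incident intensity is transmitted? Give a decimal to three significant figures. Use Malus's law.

Unpolarized light through the first polarizer → I₁ = ½ I₀, now polarized at 3°.
I₂ = I₁ cos²(47° − 3°) = 0.5 I₀ · cos²(44°) = 0.2587 I₀.
I₃ = I₂ cos²(-21° − 47°) = 0.2587 I₀ · cos²(68°) = 0.03631 I₀.
I₄ = I₃ cos²(-29° + 21°) = 0.03631 I₀ · cos²(8°) = 0.0356 I₀.
I₅ = I₄ cos²(6° + 29°) = 0.0356 I₀ · cos²(35°) = 0.02389 I₀.
Transmitted fraction = 0.02389.

≈ 0.0239 I₀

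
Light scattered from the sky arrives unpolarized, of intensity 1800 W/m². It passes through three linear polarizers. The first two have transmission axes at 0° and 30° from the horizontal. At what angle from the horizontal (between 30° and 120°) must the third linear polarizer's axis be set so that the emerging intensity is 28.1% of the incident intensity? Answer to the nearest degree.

θ ≈ 60°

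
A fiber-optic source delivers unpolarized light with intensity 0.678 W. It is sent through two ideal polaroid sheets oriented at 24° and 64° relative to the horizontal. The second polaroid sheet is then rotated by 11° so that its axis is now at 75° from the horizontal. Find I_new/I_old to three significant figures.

I_new/I_old ≈ 0.675

Before rotation:
Unpolarized light through the first polarizer → I₁ = ½ I₀, now polarized at 24°.
I₂ = I₁ cos²(64° − 24°) = 0.5 I₀ · cos²(40°) = 0.2934 I₀.
After rotation:
Unpolarized light through the first polarizer → I₁ = ½ I₀, now polarized at 24°.
I₂ = I₁ cos²(75° − 24°) = 0.5 I₀ · cos²(51°) = 0.198 I₀.
Ratio = 0.198 / 0.2934 = 0.6749.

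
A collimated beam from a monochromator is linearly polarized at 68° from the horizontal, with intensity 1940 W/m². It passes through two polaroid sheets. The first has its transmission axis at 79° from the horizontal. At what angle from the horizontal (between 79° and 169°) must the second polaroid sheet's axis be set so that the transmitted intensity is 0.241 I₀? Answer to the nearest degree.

θ ≈ 139°

I₁ = I₀ cos²(79° − 68°) = I₀ cos²(11°) = 0.9636 I₀.
Need I₂/I₀ = 0.241, so cos²(θ − 79°) = 0.241 / 0.9636 = 0.2501.
θ − 79° = arccos(√0.2501) = 60.0°, giving θ ≈ 79 + 60.0 = 139.0°.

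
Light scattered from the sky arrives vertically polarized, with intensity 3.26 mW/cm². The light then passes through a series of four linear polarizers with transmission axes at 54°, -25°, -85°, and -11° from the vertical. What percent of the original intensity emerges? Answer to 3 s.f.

≈ 0.0239%

I₁ = 3.26 mW/cm² · cos²(54°) = 1.126 mW/cm².
I₂ = I₁ · cos²(79°) = 1.126 · 0.03641 = 0.04101 mW/cm².
I₃ = I₂ · cos²(60°) = 0.04101 · 0.25 = 0.01025 mW/cm².
I₄ = I₃ · cos²(74°) = 0.01025 · 0.07598 = 0.0007789 mW/cm².
That is 0.02389% of the incident intensity.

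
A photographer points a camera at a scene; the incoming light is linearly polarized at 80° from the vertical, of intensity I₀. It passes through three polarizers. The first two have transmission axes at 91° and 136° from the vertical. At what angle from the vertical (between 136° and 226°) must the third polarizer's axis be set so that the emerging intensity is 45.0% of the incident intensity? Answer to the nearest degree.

I₁ = I₀ cos²(91° − 80°) = I₀ cos²(11°) = 0.9636 I₀.
I₂ = I₁ cos²(136° − 91°) = 0.9636 I₀ · cos²(45°) = 0.4818 I₀.
Need I₃/I₀ = 0.45, so cos²(θ − 136°) = 0.45 / 0.4818 = 0.934.
θ − 136° = arccos(√0.934) = 14.9°, giving θ ≈ 136 + 14.9 = 150.9°.

θ ≈ 151°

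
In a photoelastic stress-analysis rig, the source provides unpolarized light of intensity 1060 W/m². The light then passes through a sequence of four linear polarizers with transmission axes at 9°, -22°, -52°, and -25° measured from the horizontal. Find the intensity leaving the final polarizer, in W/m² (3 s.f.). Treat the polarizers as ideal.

I ≈ 232 W/m²

Unpolarized light through the first polarizer → I₁ = 1060 W/m²/2 = 530 W/m², polarized at 9°.
I₂ = I₁ · cos²(31°) = 530 · 0.7347 = 389.4 W/m².
I₃ = I₂ · cos²(30°) = 389.4 · 0.75 = 292.1 W/m².
I₄ = I₃ · cos²(27°) = 292.1 · 0.7939 = 231.9 W/m².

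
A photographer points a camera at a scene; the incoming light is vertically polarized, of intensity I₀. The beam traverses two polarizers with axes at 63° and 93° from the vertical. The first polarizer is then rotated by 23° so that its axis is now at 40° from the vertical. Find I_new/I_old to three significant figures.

I_new/I_old ≈ 1.37

Before rotation:
I₁ = I₀ cos²(63° − 0°) = I₀ cos²(63°) = 0.2061 I₀.
I₂ = I₁ cos²(93° − 63°) = 0.2061 I₀ · cos²(30°) = 0.1546 I₀.
After rotation:
I₁ = I₀ cos²(40° − 0°) = I₀ cos²(40°) = 0.5868 I₀.
I₂ = I₁ cos²(93° − 40°) = 0.5868 I₀ · cos²(53°) = 0.2125 I₀.
Ratio = 0.2125 / 0.1546 = 1.375.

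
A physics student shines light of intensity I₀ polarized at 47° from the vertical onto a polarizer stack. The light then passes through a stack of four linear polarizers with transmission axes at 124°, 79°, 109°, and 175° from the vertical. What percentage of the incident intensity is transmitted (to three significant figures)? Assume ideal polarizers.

By Malus's law, I₁ = I₀ cos²(124° − 47°) = I₀ cos²(77°) = 0.0506 I₀.
I₂ = I₁ cos²(79° − 124°) = 0.0506 I₀ · cos²(45°) = 0.0253 I₀.
I₃ = I₂ cos²(109° − 79°) = 0.0253 I₀ · cos²(30°) = 0.01898 I₀.
I₄ = I₃ cos²(175° − 109°) = 0.01898 I₀ · cos²(66°) = 0.003139 I₀.
That is 0.3139% of the incident intensity.

≈ 0.314%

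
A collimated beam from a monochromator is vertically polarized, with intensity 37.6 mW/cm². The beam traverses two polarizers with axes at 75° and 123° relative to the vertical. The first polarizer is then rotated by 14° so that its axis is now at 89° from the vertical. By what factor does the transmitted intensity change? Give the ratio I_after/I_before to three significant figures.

Before rotation:
I₁ = I₀ cos²(75° − 0°) = I₀ cos²(75°) = 0.06699 I₀.
I₂ = I₁ cos²(123° − 75°) = 0.06699 I₀ · cos²(48°) = 0.02999 I₀.
After rotation:
I₁ = I₀ cos²(89° − 0°) = I₀ cos²(89°) = 0.0003046 I₀.
I₂ = I₁ cos²(123° − 89°) = 0.0003046 I₀ · cos²(34°) = 0.0002093 I₀.
Ratio = 0.0002093 / 0.02999 = 0.00698.

I_new/I_old ≈ 0.00698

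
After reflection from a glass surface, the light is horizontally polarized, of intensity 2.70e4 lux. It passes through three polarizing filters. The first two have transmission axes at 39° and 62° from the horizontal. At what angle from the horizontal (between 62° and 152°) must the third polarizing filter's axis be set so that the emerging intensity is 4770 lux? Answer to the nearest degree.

I₁ = I₀ cos²(39° − 0°) = I₀ cos²(39°) = 0.604 I₀.
I₂ = I₁ cos²(62° − 39°) = 0.604 I₀ · cos²(23°) = 0.5117 I₀.
Target fraction: 4770 / 2.70e4 lux = 0.1767 of I₀.
Need I₃/I₀ = 0.1767, so cos²(θ − 62°) = 0.1767 / 0.5117 = 0.3452.
θ − 62° = arccos(√0.3452) = 54.0°, giving θ ≈ 62 + 54.0 = 116.0°.

θ ≈ 116°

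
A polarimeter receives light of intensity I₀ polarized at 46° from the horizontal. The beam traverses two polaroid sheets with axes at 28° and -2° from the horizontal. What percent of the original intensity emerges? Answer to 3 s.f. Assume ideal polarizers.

≈ 67.8%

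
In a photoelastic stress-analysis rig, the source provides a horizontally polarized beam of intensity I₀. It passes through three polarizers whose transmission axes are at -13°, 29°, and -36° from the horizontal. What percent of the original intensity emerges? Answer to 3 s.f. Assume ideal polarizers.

≈ 9.36%

I₁ = I₀ cos²(-13° − 0°) = I₀ cos²(13°) = 0.9494 I₀.
I₂ = I₁ cos²(29° + 13°) = 0.9494 I₀ · cos²(42°) = 0.5243 I₀.
I₃ = I₂ cos²(-36° − 29°) = 0.5243 I₀ · cos²(65°) = 0.09365 I₀.
That is 9.365% of the incident intensity.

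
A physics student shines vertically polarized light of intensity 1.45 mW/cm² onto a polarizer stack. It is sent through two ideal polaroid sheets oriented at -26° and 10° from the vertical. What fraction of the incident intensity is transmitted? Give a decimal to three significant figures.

I/I₀ ≈ 0.529

I₁ = 1.45 mW/cm² · cos²(26°) = 1.171 mW/cm².
I₂ = I₁ · cos²(36°) = 1.171 · 0.6545 = 0.7667 mW/cm².
Transmitted fraction = 0.5287.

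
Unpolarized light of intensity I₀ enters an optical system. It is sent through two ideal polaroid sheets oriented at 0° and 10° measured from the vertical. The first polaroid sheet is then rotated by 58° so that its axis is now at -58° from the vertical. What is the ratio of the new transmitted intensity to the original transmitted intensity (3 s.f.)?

I_new/I_old ≈ 0.145

Before rotation:
Unpolarized light through the first polarizer → I₁ = ½ I₀, now polarized at 0°.
I₂ = I₁ cos²(10° − 0°) = 0.5 I₀ · cos²(10°) = 0.4849 I₀.
After rotation:
Unpolarized light through the first polarizer → I₁ = ½ I₀, now polarized at -58°.
I₂ = I₁ cos²(10° + 58°) = 0.5 I₀ · cos²(68°) = 0.07017 I₀.
Ratio = 0.07017 / 0.4849 = 0.1447.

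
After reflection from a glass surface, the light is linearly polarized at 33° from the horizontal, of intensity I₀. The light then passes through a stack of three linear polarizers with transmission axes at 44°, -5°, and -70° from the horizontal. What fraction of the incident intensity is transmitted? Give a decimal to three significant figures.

≈ 0.0741 I₀

I₁ = I₀ cos²(44° − 33°) = I₀ cos²(11°) = 0.9636 I₀.
I₂ = I₁ cos²(-5° − 44°) = 0.9636 I₀ · cos²(49°) = 0.4147 I₀.
I₃ = I₂ cos²(-70° + 5°) = 0.4147 I₀ · cos²(65°) = 0.07408 I₀.
Transmitted fraction = 0.07408.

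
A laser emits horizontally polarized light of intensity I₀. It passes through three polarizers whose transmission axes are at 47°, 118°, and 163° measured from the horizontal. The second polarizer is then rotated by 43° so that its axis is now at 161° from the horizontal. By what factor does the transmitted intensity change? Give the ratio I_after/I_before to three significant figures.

I_new/I_old ≈ 3.12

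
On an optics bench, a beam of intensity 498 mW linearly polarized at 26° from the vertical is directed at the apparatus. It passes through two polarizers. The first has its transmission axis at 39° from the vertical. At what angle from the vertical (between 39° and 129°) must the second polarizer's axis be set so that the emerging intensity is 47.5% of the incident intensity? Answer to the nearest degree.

I₁ = I₀ cos²(39° − 26°) = I₀ cos²(13°) = 0.9494 I₀.
Need I₂/I₀ = 0.475, so cos²(θ − 39°) = 0.475 / 0.9494 = 0.5003.
θ − 39° = arccos(√0.5003) = 45.0°, giving θ ≈ 39 + 45.0 = 84.0°.

θ ≈ 84°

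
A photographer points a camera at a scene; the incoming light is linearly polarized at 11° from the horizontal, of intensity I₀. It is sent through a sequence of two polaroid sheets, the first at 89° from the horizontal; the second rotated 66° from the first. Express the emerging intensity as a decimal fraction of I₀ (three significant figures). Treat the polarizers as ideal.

By Malus's law, I₁ = I₀ cos²(89° − 11°) = I₀ cos²(78°) = 0.04323 I₀.
I₂ = I₁ cos²(66°) = 0.04323 · 0.1654 I₀ = 0.007151 I₀.
Transmitted fraction = 0.007151.

≈ 0.00715 I₀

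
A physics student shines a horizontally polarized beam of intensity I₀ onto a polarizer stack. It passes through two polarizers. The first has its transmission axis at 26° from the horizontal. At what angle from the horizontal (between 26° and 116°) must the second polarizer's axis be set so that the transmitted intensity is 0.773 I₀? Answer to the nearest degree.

θ ≈ 38°

I₁ = I₀ cos²(26° − 0°) = I₀ cos²(26°) = 0.8078 I₀.
Need I₂/I₀ = 0.773, so cos²(θ − 26°) = 0.773 / 0.8078 = 0.9569.
θ − 26° = arccos(√0.9569) = 12.0°, giving θ ≈ 26 + 12.0 = 38.0°.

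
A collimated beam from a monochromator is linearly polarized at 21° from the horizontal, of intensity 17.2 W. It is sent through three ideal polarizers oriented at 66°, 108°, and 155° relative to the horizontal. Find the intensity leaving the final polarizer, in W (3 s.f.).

I₁ = 17.2 W · cos²(45°) = 8.6 W.
I₂ = I₁ · cos²(42°) = 8.6 · 0.5523 = 4.749 W.
I₃ = I₂ · cos²(47°) = 4.749 · 0.4651 = 2.209 W.

I ≈ 2.21 W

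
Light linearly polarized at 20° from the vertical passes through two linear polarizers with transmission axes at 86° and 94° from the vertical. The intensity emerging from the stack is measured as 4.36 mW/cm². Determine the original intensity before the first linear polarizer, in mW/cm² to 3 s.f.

I₁ = I₀ cos²(86° − 20°) = I₀ cos²(66°) = 0.1654 I₀.
I₂ = I₁ cos²(94° − 86°) = 0.1654 I₀ · cos²(8°) = 0.1622 I₀.
So 4.36 mW/cm² = 0.1622 I₀, giving I₀ = 4.36/0.1622 = 26.88 mW/cm².

I₀ ≈ 26.9 mW/cm²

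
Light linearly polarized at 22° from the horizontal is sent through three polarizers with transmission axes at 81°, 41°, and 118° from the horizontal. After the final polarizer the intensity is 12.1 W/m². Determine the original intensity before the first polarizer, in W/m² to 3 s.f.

I₀ ≈ 1540 W/m²

I₁ = I₀ cos²(81° − 22°) = I₀ cos²(59°) = 0.2653 I₀.
I₂ = I₁ cos²(41° − 81°) = 0.2653 I₀ · cos²(40°) = 0.1557 I₀.
I₃ = I₂ cos²(118° − 41°) = 0.1557 I₀ · cos²(77°) = 0.007877 I₀.
So 12.1 W/m² = 0.007877 I₀, giving I₀ = 12.1/0.007877 = 1536 W/m².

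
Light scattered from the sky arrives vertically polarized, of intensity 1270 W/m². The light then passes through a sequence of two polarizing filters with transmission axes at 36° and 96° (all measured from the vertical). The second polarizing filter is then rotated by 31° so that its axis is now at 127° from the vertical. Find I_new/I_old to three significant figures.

I_new/I_old ≈ 0.00122

Before rotation:
By Malus's law, I₁ = I₀ cos²(36° − 0°) = I₀ cos²(36°) = 0.6545 I₀.
I₂ = I₁ cos²(96° − 36°) = 0.6545 I₀ · cos²(60°) = 0.1636 I₀.
After rotation:
I₁ = I₀ cos²(36° − 0°) = I₀ cos²(36°) = 0.6545 I₀.
Angle between axes 1 and 2: 89°. I₂ = 0.6545 I₀ · cos²(89°) = 0.0001994 I₀.
Ratio = 0.0001994 / 0.1636 = 0.001218.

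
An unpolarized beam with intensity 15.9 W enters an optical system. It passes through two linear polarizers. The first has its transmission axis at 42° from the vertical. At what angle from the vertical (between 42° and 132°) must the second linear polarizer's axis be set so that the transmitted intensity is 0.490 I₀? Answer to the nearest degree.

θ ≈ 50°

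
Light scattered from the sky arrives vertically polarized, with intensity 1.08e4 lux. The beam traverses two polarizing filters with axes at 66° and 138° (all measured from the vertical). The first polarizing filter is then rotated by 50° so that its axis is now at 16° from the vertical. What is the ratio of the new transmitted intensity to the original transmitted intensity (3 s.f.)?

Before rotation:
By Malus's law, I₁ = I₀ cos²(66° − 0°) = I₀ cos²(66°) = 0.1654 I₀.
I₂ = I₁ cos²(138° − 66°) = 0.1654 I₀ · cos²(72°) = 0.0158 I₀.
After rotation:
I₁ = I₀ cos²(16° − 0°) = I₀ cos²(16°) = 0.924 I₀.
Angle between axes 1 and 2: 58°. I₂ = 0.924 I₀ · cos²(58°) = 0.2595 I₀.
Ratio = 0.2595 / 0.0158 = 16.43.

I_new/I_old ≈ 16.4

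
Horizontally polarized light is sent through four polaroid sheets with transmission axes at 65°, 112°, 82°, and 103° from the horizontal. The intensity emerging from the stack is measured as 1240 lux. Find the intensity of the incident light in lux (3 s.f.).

I₀ ≈ 2.28e4 lux

I₁ = I₀ cos²(65° − 0°) = I₀ cos²(65°) = 0.1786 I₀.
I₂ = I₁ cos²(112° − 65°) = 0.1786 I₀ · cos²(47°) = 0.08307 I₀.
I₃ = I₂ cos²(82° − 112°) = 0.08307 I₀ · cos²(30°) = 0.06231 I₀.
I₄ = I₃ cos²(103° − 82°) = 0.06231 I₀ · cos²(21°) = 0.0543 I₀.
So 1240 lux = 0.0543 I₀, giving I₀ = 1240/0.0543 = 2.283e+04 lux.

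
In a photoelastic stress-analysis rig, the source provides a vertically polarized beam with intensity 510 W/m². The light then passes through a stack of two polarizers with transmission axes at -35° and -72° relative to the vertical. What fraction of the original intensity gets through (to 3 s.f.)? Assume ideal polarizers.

By Malus's law, I₁ = 510 W/m² · cos²(35°) = 342.2 W/m².
I₂ = I₁ · cos²(37°) = 342.2 · 0.6378 = 218.3 W/m².
Transmitted fraction = 0.428.

I/I₀ ≈ 0.428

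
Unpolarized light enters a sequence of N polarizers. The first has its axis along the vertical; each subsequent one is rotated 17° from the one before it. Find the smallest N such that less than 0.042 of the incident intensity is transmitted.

First polarizer halves the unpolarized light: factor 1/2.
Each further stage multiplies by cos²(17°) = 0.9145.
After N polarizers: T = 0.5·0.9145^(N−1). Require T < 0.042 ⇒ N−1 > ln(0.042/0.5)/ln(0.9145) = 27.72, so N−1 ≥ 28 and N = 29.
Check: N=29 gives T = 0.04096 < 0.042; N=28 gives T = 0.04479.

N = 29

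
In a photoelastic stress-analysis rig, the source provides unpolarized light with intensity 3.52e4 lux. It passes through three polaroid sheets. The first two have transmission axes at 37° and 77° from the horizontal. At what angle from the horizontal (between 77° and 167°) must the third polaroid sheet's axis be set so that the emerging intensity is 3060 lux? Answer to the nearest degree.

θ ≈ 134°

Unpolarized light through the first polarizer → I₁ = ½ I₀, now polarized at 37°.
I₂ = I₁ cos²(77° − 37°) = 0.5 I₀ · cos²(40°) = 0.2934 I₀.
Target fraction: 3060 / 3.52e4 lux = 0.08693 of I₀.
Need I₃/I₀ = 0.08693, so cos²(θ − 77°) = 0.08693 / 0.2934 = 0.2963.
θ − 77° = arccos(√0.2963) = 57.0°, giving θ ≈ 77 + 57.0 = 134.0°.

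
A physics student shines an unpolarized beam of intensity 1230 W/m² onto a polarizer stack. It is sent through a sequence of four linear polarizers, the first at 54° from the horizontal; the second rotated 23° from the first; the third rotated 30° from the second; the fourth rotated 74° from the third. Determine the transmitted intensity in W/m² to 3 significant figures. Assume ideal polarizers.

I ≈ 29.7 W/m²

Unpolarized light through the first polarizer → I₁ = 1230 W/m²/2 = 615 W/m², polarized at 54°.
I₂ = I₁ · cos²(23°) = 615 · 0.8473 = 521.1 W/m².
I₃ = I₂ · cos²(30°) = 521.1 · 0.75 = 390.8 W/m².
I₄ = I₃ · cos²(74°) = 390.8 · 0.07598 = 29.69 W/m².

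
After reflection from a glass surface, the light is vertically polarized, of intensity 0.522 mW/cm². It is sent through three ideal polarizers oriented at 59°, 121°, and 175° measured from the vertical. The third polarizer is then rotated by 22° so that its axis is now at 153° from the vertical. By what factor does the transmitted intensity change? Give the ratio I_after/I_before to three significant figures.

I_new/I_old ≈ 2.08

Before rotation:
By Malus's law, I₁ = I₀ cos²(59° − 0°) = I₀ cos²(59°) = 0.2653 I₀.
I₂ = I₁ cos²(121° − 59°) = 0.2653 I₀ · cos²(62°) = 0.05847 I₀.
I₃ = I₂ cos²(175° − 121°) = 0.05847 I₀ · cos²(54°) = 0.0202 I₀.
After rotation:
I₁ = I₀ cos²(59° − 0°) = I₀ cos²(59°) = 0.2653 I₀.
I₂ = I₁ cos²(121° − 59°) = 0.2653 I₀ · cos²(62°) = 0.05847 I₀.
I₃ = I₂ cos²(153° − 121°) = 0.05847 I₀ · cos²(32°) = 0.04205 I₀.
Ratio = 0.04205 / 0.0202 = 2.082.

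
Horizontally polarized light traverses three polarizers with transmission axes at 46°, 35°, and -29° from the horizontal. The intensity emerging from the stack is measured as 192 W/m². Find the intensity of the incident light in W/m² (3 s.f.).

I₀ ≈ 2150 W/m²

I₁ = I₀ cos²(46° − 0°) = I₀ cos²(46°) = 0.4826 I₀.
I₂ = I₁ cos²(35° − 46°) = 0.4826 I₀ · cos²(11°) = 0.465 I₀.
I₃ = I₂ cos²(-29° − 35°) = 0.465 I₀ · cos²(64°) = 0.08936 I₀.
So 192 W/m² = 0.08936 I₀, giving I₀ = 192/0.08936 = 2149 W/m².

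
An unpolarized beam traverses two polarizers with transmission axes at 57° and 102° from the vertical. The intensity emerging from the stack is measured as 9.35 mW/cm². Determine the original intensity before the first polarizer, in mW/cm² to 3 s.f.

Unpolarized light through the first polarizer → I₁ = ½ I₀, now polarized at 57°.
I₂ = I₁ cos²(102° − 57°) = 0.5 I₀ · cos²(45°) = 0.25 I₀.
So 9.35 mW/cm² = 0.25 I₀, giving I₀ = 9.35/0.25 = 37.4 mW/cm².

I₀ ≈ 37.4 mW/cm²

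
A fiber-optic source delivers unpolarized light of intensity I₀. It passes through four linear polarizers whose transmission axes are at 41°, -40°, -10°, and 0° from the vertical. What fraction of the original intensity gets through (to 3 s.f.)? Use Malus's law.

≈ 0.00890 I₀

Unpolarized light through the first polarizer → I₁ = ½ I₀, now polarized at 41°.
I₂ = I₁ cos²(-40° − 41°) = 0.5 I₀ · cos²(81°) = 0.01224 I₀.
I₃ = I₂ cos²(-10° + 40°) = 0.01224 I₀ · cos²(30°) = 0.009177 I₀.
I₄ = I₃ cos²(0° + 10°) = 0.009177 I₀ · cos²(10°) = 0.0089 I₀.
Transmitted fraction = 0.0089.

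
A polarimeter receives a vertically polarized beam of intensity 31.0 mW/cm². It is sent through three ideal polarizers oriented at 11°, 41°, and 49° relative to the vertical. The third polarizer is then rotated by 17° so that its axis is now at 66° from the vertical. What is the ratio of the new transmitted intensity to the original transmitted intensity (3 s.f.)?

I_new/I_old ≈ 0.838

Before rotation:
By Malus's law, I₁ = I₀ cos²(11° − 0°) = I₀ cos²(11°) = 0.9636 I₀.
I₂ = I₁ cos²(41° − 11°) = 0.9636 I₀ · cos²(30°) = 0.7227 I₀.
I₃ = I₂ cos²(49° − 41°) = 0.7227 I₀ · cos²(8°) = 0.7087 I₀.
After rotation:
I₁ = I₀ cos²(11° − 0°) = I₀ cos²(11°) = 0.9636 I₀.
I₂ = I₁ cos²(41° − 11°) = 0.9636 I₀ · cos²(30°) = 0.7227 I₀.
I₃ = I₂ cos²(66° − 41°) = 0.7227 I₀ · cos²(25°) = 0.5936 I₀.
Ratio = 0.5936 / 0.7087 = 0.8376.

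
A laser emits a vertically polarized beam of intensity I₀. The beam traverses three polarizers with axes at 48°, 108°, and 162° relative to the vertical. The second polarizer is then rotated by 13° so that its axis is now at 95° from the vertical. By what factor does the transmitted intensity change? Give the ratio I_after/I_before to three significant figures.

I_new/I_old ≈ 0.822

Before rotation:
By Malus's law, I₁ = I₀ cos²(48° − 0°) = I₀ cos²(48°) = 0.4477 I₀.
I₂ = I₁ cos²(108° − 48°) = 0.4477 I₀ · cos²(60°) = 0.1119 I₀.
I₃ = I₂ cos²(162° − 108°) = 0.1119 I₀ · cos²(54°) = 0.03867 I₀.
After rotation:
I₁ = I₀ cos²(48° − 0°) = I₀ cos²(48°) = 0.4477 I₀.
I₂ = I₁ cos²(95° − 48°) = 0.4477 I₀ · cos²(47°) = 0.2083 I₀.
I₃ = I₂ cos²(162° − 95°) = 0.2083 I₀ · cos²(67°) = 0.03179 I₀.
Ratio = 0.03179 / 0.03867 = 0.8221.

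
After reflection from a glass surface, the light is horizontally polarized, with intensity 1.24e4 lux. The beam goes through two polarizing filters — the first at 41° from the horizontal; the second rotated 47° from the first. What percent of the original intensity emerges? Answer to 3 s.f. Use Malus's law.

By Malus's law, I₁ = 1.24e4 lux · cos²(41°) = 7063 lux.
I₂ = I₁ · cos²(47°) = 7063 · 0.4651 = 3285 lux.
That is 26.49% of the incident intensity.

≈ 26.5%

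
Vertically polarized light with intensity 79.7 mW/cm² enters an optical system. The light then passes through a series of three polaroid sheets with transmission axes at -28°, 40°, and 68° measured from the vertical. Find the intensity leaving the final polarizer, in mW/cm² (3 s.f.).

I ≈ 6.80 mW/cm²

I₁ = 79.7 mW/cm² · cos²(28°) = 62.13 mW/cm².
I₂ = I₁ · cos²(68°) = 62.13 · 0.1403 = 8.719 mW/cm².
I₃ = I₂ · cos²(28°) = 8.719 · 0.7796 = 6.797 mW/cm².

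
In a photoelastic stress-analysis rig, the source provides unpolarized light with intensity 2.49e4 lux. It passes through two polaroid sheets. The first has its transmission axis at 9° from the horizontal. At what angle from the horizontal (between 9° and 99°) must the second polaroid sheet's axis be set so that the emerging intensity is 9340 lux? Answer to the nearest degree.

Unpolarized light through the first polarizer → I₁ = ½ I₀, now polarized at 9°.
Target fraction: 9340 / 2.49e4 lux = 0.3751 of I₀.
Need I₂/I₀ = 0.3751, so cos²(θ − 9°) = 0.3751 / 0.5 = 0.7502.
θ − 9° = arccos(√0.7502) = 30.0°, giving θ ≈ 9 + 30.0 = 39.0°.

θ ≈ 39°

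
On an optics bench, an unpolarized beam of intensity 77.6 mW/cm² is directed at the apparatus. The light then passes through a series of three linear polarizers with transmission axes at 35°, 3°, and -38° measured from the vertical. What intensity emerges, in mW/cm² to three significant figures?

Unpolarized light through the first polarizer → I₁ = 77.6 mW/cm²/2 = 38.8 mW/cm², polarized at 35°.
I₂ = I₁ · cos²(32°) = 38.8 · 0.7192 = 27.9 mW/cm².
I₃ = I₂ · cos²(41°) = 27.9 · 0.5696 = 15.89 mW/cm².

I ≈ 15.9 mW/cm²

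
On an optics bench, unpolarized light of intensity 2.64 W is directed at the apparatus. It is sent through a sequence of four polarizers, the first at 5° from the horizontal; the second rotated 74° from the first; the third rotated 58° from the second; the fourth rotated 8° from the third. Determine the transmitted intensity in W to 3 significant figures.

I ≈ 0.0276 W

Unpolarized light through the first polarizer → I₁ = 2.64 W/2 = 1.32 W, polarized at 5°.
I₂ = I₁ · cos²(74°) = 1.32 · 0.07598 = 0.1003 W.
I₃ = I₂ · cos²(58°) = 0.1003 · 0.2808 = 0.02816 W.
I₄ = I₃ · cos²(8°) = 0.02816 · 0.9806 = 0.02762 W.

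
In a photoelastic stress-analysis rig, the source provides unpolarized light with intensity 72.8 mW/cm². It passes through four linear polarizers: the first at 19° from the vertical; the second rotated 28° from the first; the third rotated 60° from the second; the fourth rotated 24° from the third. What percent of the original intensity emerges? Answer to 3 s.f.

Unpolarized light through the first polarizer → I₁ = 72.8 mW/cm²/2 = 36.4 mW/cm², polarized at 19°.
I₂ = I₁ · cos²(28°) = 36.4 · 0.7796 = 28.38 mW/cm².
I₃ = I₂ · cos²(60°) = 28.38 · 0.25 = 7.094 mW/cm².
I₄ = I₃ · cos²(24°) = 7.094 · 0.8346 = 5.921 mW/cm².
That is 8.133% of the incident intensity.

≈ 8.13%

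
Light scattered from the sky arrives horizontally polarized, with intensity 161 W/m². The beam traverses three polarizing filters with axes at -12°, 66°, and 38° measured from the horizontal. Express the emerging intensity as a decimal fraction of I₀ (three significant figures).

I₁ = 161 W/m² · cos²(12°) = 154 W/m².
I₂ = I₁ · cos²(78°) = 154 · 0.04323 = 6.659 W/m².
I₃ = I₂ · cos²(28°) = 6.659 · 0.7796 = 5.191 W/m².
Transmitted fraction = 0.03224.

I/I₀ ≈ 0.0322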